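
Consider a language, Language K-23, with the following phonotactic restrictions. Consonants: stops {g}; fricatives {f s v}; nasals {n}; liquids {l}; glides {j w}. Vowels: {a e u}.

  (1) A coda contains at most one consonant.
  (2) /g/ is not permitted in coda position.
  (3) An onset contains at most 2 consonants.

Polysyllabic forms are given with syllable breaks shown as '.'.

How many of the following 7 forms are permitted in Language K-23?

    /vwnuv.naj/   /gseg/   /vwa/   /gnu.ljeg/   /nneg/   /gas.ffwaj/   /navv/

/vwnuv.naj/ — violates constraint 3: syllable 1 onset /vwn/ has 3 consonants (> 2) → not permitted
/gseg/ — violates constraint 2: syllable 1 coda contains /g/ → not permitted
/vwa/ — σ1 onset /vw/ (2C), coda /∅/ ok → permitted
/gnu.ljeg/ — violates constraint 2: syllable 2 coda contains /g/ → not permitted
/nneg/ — violates constraint 2: syllable 1 coda contains /g/ → not permitted
/gas.ffwaj/ — violates constraint 3: syllable 2 onset /ffw/ has 3 consonants (> 2) → not permitted
/navv/ — violates constraint 1: syllable 1 coda /vv/ has 2 consonants (> 1) → not permitted
Permitted: /vwa/ → 1.

1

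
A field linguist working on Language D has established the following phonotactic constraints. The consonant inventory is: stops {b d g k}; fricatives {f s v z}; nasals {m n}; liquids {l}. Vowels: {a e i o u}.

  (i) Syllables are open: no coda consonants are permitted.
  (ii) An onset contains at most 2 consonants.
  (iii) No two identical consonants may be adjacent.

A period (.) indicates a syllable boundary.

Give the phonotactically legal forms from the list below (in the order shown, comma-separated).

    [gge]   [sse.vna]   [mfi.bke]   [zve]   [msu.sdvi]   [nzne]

[gge] — violates constraint (iii): adjacent identical consonants /gg/ → phonotactically illegal
[sse.vna] — violates constraint (iii): adjacent identical consonants /ss/ → phonotactically illegal
[mfi.bke] — σ1 onset /mf/ (2C), coda /∅/ ok; σ2 onset /bk/ (2C), coda /∅/ ok → phonotactically legal
[zve] — σ1 onset /zv/ (2C), coda /∅/ ok → phonotactically legal
[msu.sdvi] — violates constraint (ii): syllable 2 onset /sdv/ has 3 consonants (> 2) → phonotactically illegal
[nzne] — violates constraint (ii): syllable 1 onset /nzn/ has 3 consonants (> 2) → phonotactically illegal

[mfi.bke], [zve]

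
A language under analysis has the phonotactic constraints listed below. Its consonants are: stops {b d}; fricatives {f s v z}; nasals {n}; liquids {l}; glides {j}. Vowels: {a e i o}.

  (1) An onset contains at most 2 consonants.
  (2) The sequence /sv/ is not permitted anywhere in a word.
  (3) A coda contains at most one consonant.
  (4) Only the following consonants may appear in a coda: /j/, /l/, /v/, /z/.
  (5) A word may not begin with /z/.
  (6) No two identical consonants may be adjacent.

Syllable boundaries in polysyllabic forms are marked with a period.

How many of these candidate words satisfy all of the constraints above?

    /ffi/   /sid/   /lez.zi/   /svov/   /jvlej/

0

/ffi/ — violates constraint 6: adjacent identical consonants /ff/ → illicit
/sid/ — violates constraint 4: syllable 1 coda contains /d/, which is not a licensed coda consonant → illicit
/lez.zi/ — violates constraint 6: adjacent identical consonants /zz/ → illicit
/svov/ — violates constraint 2: contains banned sequence /sv/ → illicit
/jvlej/ — violates constraint 1: syllable 1 onset /jvl/ has 3 consonants (> 2) → illicit
No form is licit → 0.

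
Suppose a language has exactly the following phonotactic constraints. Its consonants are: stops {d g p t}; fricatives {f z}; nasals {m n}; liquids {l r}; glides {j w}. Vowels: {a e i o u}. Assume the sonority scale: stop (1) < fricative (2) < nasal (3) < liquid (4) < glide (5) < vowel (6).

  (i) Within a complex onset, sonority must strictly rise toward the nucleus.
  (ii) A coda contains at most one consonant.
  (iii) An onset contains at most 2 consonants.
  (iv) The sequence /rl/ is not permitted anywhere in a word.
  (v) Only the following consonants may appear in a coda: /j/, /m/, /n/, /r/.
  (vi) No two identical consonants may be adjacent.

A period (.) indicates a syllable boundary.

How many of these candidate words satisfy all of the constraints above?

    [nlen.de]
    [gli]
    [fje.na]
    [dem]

[nlen.de] — σ1 onset /nl/ (3→4 rises), coda /n/ ok; σ2 onset /d/, coda /∅/ ok → phonotactically legal
[gli] — σ1 onset /gl/ (1→4 rises), coda /∅/ ok → phonotactically legal
[fje.na] — σ1 onset /fj/ (2→5 rises), coda /∅/ ok; σ2 onset /n/, coda /∅/ ok → phonotactically legal
[dem] — σ1 onset /d/, coda /m/ ok → phonotactically legal
Phonotactically legal: [nlen.de], [gli], [fje.na], [dem] → 4.

4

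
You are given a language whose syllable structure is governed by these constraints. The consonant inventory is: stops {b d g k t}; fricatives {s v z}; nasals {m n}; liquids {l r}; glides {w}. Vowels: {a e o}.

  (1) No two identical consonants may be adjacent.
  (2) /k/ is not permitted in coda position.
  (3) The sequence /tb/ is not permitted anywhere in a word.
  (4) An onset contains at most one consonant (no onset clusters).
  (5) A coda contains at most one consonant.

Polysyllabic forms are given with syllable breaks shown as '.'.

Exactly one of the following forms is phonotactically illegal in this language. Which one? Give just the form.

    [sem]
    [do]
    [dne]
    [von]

[sem] — σ1 onset /s/, coda /m/ ok → phonotactically legal
[do] — σ1 onset /d/, coda /∅/ ok → phonotactically legal
[dne] — violates constraint 4: syllable 1 onset /dn/ has 2 consonants (> 1) → phonotactically illegal
[von] — σ1 onset /v/, coda /n/ ok → phonotactically legal

[dne]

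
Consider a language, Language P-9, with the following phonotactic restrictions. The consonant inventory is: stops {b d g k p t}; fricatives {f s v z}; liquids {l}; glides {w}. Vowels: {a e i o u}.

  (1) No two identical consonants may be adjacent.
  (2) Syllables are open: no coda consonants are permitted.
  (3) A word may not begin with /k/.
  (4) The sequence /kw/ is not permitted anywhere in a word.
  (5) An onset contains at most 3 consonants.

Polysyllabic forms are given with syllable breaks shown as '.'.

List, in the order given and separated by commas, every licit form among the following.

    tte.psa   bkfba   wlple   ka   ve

tte.psa — violates constraint 1: adjacent identical consonants /tt/ → illicit
bkfba — violates constraint 5: syllable 1 onset /bkfb/ has 4 consonants (> 3) → illicit
wlple — violates constraint 5: syllable 1 onset /wlpl/ has 4 consonants (> 3) → illicit
ka — violates constraint 3: word begins with /k/ → illicit
ve — σ1 onset /v/, coda /∅/ ok → licit

ve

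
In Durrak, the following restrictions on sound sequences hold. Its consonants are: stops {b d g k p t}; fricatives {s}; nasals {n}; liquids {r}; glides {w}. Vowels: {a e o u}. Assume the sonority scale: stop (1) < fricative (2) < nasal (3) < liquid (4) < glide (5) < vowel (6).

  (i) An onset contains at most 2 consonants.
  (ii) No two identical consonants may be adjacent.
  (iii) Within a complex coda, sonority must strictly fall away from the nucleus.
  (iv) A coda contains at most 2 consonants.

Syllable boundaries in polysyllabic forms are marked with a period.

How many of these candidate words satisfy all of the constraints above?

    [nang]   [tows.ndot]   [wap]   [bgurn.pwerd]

4

[nang] — σ1 onset /n/, coda /ng/ (3→1 falls) ok → well-formed
[tows.ndot] — σ1 onset /t/, coda /ws/ (5→2 falls) ok; σ2 onset /nd/ (2C), coda /t/ ok → well-formed
[wap] — σ1 onset /w/, coda /p/ ok → well-formed
[bgurn.pwerd] — σ1 onset /bg/ (2C), coda /rn/ (4→3 falls) ok; σ2 onset /pw/ (2C), coda /rd/ (4→1 falls) ok → well-formed
Well-formed: [nang], [tows.ndot], [wap], [bgurn.pwerd] → 4.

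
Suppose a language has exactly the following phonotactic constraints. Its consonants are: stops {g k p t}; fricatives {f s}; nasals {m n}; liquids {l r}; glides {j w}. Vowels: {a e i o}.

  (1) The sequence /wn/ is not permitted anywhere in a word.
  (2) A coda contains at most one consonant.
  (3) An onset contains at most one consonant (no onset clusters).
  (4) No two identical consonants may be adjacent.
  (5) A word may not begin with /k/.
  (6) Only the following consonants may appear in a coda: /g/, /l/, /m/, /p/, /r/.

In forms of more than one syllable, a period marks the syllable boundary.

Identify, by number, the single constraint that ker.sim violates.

ker.sim: word begins with /k/.
This is a violation of constraint 5: "A word may not begin with /k/."
The remaining constraints (1, 2, 3, 4, 6) are satisfied.

5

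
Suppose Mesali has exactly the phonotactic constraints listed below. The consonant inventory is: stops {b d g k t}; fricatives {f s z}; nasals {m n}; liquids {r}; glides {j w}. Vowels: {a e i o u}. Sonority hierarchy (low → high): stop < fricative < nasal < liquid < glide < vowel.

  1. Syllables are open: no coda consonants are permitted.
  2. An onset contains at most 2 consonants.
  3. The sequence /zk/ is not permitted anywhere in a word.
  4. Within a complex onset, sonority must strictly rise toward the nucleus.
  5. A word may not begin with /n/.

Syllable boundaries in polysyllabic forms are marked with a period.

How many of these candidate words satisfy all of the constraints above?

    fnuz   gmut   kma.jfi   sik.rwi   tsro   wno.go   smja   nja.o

0

fnuz — violates constraint 1: syllable 1 coda /z/ has 1 consonant (> 0) → ill-formed
gmut — violates constraint 1: syllable 1 coda /t/ has 1 consonant (> 0) → ill-formed
kma.jfi — violates constraint 4: syllable 2 onset /jf/: /j/ (glide, 5) → /f/ (fricative, 2) does not rise → ill-formed
sik.rwi — violates constraint 1: syllable 1 coda /k/ has 1 consonant (> 0) → ill-formed
tsro — violates constraint 2: syllable 1 onset /tsr/ has 3 consonants (> 2) → ill-formed
wno.go — violates constraint 4: syllable 1 onset /wn/: /w/ (glide, 5) → /n/ (nasal, 3) does not rise → ill-formed
smja — violates constraint 2: syllable 1 onset /smj/ has 3 consonants (> 2) → ill-formed
nja.o — violates constraint 5: word begins with /n/ → ill-formed
No form is well-formed → 0.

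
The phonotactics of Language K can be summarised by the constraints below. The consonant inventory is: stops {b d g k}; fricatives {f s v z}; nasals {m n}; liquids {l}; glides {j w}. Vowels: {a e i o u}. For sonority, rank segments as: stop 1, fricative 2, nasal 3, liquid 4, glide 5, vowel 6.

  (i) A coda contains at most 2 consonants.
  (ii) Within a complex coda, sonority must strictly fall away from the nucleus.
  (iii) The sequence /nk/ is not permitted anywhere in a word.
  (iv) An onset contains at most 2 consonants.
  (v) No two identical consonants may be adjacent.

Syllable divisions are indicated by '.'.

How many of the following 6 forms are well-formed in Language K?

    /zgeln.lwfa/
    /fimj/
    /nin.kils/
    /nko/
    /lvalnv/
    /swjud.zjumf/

/zgeln.lwfa/ — violates constraint (iv): syllable 2 onset /lwf/ has 3 consonants (> 2) → ill-formed
/fimj/ — violates constraint (ii): syllable 1 coda /mj/: /m/ (nasal, 3) → /j/ (glide, 5) does not fall → ill-formed
/nin.kils/ — violates constraint (iii): contains banned sequence /nk/ → ill-formed
/nko/ — violates constraint (iii): contains banned sequence /nk/ → ill-formed
/lvalnv/ — violates constraint (i): syllable 1 coda /lnv/ has 3 consonants (> 2) → ill-formed
/swjud.zjumf/ — violates constraint (iv): syllable 1 onset /swj/ has 3 consonants (> 2) → ill-formed
No form is well-formed → 0.

0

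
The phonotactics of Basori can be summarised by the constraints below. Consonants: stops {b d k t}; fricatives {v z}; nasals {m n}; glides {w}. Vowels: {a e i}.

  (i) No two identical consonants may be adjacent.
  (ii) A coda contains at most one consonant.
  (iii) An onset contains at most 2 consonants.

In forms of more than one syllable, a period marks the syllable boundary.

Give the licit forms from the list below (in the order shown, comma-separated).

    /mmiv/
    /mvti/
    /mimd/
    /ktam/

/ktam/

/mmiv/ — violates constraint (i): adjacent identical consonants /mm/ → illicit
/mvti/ — violates constraint (iii): syllable 1 onset /mvt/ has 3 consonants (> 2) → illicit
/mimd/ — violates constraint (ii): syllable 1 coda /md/ has 2 consonants (> 1) → illicit
/ktam/ — σ1 onset /kt/ (2C), coda /m/ ok → licit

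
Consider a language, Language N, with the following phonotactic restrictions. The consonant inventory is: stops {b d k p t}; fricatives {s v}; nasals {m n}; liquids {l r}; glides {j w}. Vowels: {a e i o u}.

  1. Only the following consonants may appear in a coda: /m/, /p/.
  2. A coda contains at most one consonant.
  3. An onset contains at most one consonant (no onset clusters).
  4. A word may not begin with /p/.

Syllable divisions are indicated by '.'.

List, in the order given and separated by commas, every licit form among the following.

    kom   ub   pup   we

kom — σ1 onset /k/, coda /m/ ok → licit
ub — violates constraint 1: syllable 1 coda contains /b/, which is not a licensed coda consonant → illicit
pup — violates constraint 4: word begins with /p/ → illicit
we — σ1 onset /w/, coda /∅/ ok → licit

kom, we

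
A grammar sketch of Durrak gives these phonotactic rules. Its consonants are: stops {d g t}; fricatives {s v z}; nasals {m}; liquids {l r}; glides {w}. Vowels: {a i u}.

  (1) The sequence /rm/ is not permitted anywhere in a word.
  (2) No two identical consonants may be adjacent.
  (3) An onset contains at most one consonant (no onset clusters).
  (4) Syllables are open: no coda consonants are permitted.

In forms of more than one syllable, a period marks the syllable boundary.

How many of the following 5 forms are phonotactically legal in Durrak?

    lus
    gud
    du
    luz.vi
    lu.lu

2

lus — violates constraint 4: syllable 1 coda /s/ has 1 consonant (> 0) → phonotactically illegal
gud — violates constraint 4: syllable 1 coda /d/ has 1 consonant (> 0) → phonotactically illegal
du — σ1 onset /d/, coda /∅/ ok → phonotactically legal
luz.vi — violates constraint 4: syllable 1 coda /z/ has 1 consonant (> 0) → phonotactically illegal
lu.lu — σ1 onset /l/, coda /∅/ ok; σ2 onset /l/, coda /∅/ ok → phonotactically legal
Phonotactically legal: du, lu.lu → 2.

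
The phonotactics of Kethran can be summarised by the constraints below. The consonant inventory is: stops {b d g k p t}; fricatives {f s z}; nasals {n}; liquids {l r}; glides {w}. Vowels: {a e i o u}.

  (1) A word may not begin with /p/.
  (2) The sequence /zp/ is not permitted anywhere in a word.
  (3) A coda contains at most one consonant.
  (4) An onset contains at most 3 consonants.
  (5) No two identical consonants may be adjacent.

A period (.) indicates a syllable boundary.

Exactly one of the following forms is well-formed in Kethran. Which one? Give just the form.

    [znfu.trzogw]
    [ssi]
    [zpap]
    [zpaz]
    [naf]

[naf]

[znfu.trzogw] — violates constraint 3: syllable 2 coda /gw/ has 2 consonants (> 1) → ill-formed
[ssi] — violates constraint 5: adjacent identical consonants /ss/ → ill-formed
[zpap] — violates constraint 2: contains banned sequence /zp/ → ill-formed
[zpaz] — violates constraint 2: contains banned sequence /zp/ → ill-formed
[naf] — σ1 onset /n/, coda /f/ ok → well-formed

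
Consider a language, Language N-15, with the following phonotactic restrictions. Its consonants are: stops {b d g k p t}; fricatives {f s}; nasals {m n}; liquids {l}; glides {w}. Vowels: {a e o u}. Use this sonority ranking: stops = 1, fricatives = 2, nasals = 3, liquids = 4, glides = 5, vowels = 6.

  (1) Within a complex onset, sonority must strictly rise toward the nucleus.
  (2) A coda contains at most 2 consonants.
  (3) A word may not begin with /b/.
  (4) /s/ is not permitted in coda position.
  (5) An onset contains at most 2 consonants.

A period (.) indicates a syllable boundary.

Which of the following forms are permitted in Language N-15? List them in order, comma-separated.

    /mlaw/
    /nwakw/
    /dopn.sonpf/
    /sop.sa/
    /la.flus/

/mlaw/ — σ1 onset /ml/ (3→4 rises), coda /w/ ok → permitted
/nwakw/ — σ1 onset /nw/ (3→5 rises), coda /kw/ (2C) ok → permitted
/dopn.sonpf/ — violates constraint 2: syllable 2 coda /npf/ has 3 consonants (> 2) → not permitted
/sop.sa/ — σ1 onset /s/, coda /p/ ok; σ2 onset /s/, coda /∅/ ok → permitted
/la.flus/ — violates constraint 4: syllable 2 coda contains /s/ → not permitted

/mlaw/, /nwakw/, /sop.sa/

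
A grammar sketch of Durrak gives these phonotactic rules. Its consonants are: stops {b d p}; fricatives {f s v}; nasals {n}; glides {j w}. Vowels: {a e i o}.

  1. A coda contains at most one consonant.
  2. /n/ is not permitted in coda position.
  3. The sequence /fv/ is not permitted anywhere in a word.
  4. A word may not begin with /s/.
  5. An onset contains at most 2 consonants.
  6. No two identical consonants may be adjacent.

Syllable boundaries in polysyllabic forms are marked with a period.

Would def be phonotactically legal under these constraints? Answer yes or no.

def — σ1 onset /d/, coda /f/ ok → phonotactically legal

yes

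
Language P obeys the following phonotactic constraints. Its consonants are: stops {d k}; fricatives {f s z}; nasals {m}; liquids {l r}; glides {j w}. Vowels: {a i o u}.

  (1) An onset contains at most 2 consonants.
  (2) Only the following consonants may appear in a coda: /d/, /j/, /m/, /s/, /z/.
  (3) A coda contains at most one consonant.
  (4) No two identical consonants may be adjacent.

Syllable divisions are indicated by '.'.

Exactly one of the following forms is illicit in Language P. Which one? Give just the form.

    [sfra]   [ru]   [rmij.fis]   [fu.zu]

[sfra]

[sfra] — violates constraint 1: syllable 1 onset /sfr/ has 3 consonants (> 2) → illicit
[ru] — σ1 onset /r/, coda /∅/ ok → licit
[rmij.fis] — σ1 onset /rm/ (2C), coda /j/ ok; σ2 onset /f/, coda /s/ ok → licit
[fu.zu] — σ1 onset /f/, coda /∅/ ok; σ2 onset /z/, coda /∅/ ok → licit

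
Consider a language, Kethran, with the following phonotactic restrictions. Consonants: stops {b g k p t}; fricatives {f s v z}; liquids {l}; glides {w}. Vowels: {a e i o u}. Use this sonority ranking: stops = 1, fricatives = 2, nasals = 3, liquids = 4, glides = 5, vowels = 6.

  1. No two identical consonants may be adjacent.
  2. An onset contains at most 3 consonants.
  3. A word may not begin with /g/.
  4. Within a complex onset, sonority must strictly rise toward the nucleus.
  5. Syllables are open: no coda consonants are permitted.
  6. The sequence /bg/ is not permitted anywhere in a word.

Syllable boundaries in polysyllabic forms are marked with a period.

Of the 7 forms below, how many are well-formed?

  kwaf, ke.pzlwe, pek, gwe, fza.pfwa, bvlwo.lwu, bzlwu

0

kwaf — violates constraint 5: syllable 1 coda /f/ has 1 consonant (> 0) → ill-formed
ke.pzlwe — violates constraint 2: syllable 2 onset /pzlw/ has 4 consonants (> 3) → ill-formed
pek — violates constraint 5: syllable 1 coda /k/ has 1 consonant (> 0) → ill-formed
gwe — violates constraint 3: word begins with /g/ → ill-formed
fza.pfwa — violates constraint 4: syllable 1 onset /fz/: /f/ (fricative, 2) → /z/ (fricative, 2) does not rise → ill-formed
bvlwo.lwu — violates constraint 2: syllable 1 onset /bvlw/ has 4 consonants (> 3) → ill-formed
bzlwu — violates constraint 2: syllable 1 onset /bzlw/ has 4 consonants (> 3) → ill-formed
No form is well-formed → 0.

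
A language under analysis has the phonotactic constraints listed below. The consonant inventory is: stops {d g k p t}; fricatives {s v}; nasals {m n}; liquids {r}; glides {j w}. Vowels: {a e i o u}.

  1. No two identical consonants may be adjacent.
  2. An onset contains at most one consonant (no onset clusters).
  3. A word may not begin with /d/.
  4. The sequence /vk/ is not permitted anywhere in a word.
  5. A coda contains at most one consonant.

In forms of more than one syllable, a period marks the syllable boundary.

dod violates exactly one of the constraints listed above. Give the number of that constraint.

3

dod: word begins with /d/.
This is a violation of constraint 3: "A word may not begin with /d/."
The remaining constraints (1, 2, 4, 5) are satisfied.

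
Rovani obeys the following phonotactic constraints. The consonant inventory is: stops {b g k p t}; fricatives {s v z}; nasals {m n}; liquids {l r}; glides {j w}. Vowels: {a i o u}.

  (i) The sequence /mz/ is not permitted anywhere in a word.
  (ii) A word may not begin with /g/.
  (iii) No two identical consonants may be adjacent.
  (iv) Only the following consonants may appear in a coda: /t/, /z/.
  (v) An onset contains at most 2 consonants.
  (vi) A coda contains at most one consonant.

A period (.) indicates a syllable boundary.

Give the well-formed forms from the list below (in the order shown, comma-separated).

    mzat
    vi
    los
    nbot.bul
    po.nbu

mzat — violates constraint (i): contains banned sequence /mz/ → ill-formed
vi — σ1 onset /v/, coda /∅/ ok → well-formed
los — violates constraint (iv): syllable 1 coda contains /s/, which is not a licensed coda consonant → ill-formed
nbot.bul — violates constraint (iv): syllable 2 coda contains /l/, which is not a licensed coda consonant → ill-formed
po.nbu — σ1 onset /p/, coda /∅/ ok; σ2 onset /nb/ (2C), coda /∅/ ok → well-formed

vi, po.nbu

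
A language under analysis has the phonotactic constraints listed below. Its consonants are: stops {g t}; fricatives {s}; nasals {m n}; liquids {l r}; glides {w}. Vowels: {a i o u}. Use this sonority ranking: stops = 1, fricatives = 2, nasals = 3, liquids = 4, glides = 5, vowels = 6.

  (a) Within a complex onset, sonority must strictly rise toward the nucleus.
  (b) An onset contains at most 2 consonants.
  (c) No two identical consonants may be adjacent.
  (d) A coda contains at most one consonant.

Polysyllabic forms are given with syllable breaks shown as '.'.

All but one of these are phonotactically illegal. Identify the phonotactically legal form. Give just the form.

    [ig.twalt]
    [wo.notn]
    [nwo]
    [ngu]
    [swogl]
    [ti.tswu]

[nwo]

[ig.twalt] — violates constraint (d): syllable 2 coda /lt/ has 2 consonants (> 1) → phonotactically illegal
[wo.notn] — violates constraint (d): syllable 2 coda /tn/ has 2 consonants (> 1) → phonotactically illegal
[nwo] — σ1 onset /nw/ (3→5 rises), coda /∅/ ok → phonotactically legal
[ngu] — violates constraint (a): syllable 1 onset /ng/: /n/ (nasal, 3) → /g/ (stop, 1) does not rise → phonotactically illegal
[swogl] — violates constraint (d): syllable 1 coda /gl/ has 2 consonants (> 1) → phonotactically illegal
[ti.tswu] — violates constraint (b): syllable 2 onset /tsw/ has 3 consonants (> 2) → phonotactically illegal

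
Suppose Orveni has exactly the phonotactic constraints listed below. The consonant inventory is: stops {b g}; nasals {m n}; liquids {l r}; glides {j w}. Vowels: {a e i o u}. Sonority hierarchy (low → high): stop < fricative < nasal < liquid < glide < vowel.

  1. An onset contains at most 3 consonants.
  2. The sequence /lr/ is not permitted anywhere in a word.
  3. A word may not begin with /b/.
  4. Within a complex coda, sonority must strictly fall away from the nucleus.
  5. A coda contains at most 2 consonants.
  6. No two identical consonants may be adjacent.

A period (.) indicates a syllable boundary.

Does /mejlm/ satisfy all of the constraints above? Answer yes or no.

/mejlm/ — violates constraint 5: syllable 1 coda /jlm/ has 3 consonants (> 2) → not permitted

no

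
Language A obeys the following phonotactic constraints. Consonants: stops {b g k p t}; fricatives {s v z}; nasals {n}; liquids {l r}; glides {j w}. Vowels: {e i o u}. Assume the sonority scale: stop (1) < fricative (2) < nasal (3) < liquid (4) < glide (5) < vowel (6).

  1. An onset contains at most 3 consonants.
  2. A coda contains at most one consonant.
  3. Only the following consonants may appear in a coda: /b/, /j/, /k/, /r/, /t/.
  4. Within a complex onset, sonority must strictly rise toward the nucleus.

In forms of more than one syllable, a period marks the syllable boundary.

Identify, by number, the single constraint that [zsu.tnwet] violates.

[zsu.tnwet]: syllable 1 onset /zs/: /z/ (fricative, 2) → /s/ (fricative, 2) does not rise.
This is a violation of constraint 4: "Within a complex onset, sonority must strictly rise toward the nucleus."
The remaining constraints (1, 2, 3) are satisfied.

4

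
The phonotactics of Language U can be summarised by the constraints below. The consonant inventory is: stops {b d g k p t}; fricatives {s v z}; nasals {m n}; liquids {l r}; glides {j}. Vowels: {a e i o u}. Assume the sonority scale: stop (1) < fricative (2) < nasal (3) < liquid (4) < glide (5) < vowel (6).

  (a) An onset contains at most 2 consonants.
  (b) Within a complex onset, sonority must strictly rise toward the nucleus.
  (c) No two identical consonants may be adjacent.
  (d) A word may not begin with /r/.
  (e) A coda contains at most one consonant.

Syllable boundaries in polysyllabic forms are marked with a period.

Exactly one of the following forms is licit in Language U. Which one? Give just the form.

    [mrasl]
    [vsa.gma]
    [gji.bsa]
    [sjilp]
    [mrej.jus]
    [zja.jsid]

[mrasl] — violates constraint (e): syllable 1 coda /sl/ has 2 consonants (> 1) → illicit
[vsa.gma] — violates constraint (b): syllable 1 onset /vs/: /v/ (fricative, 2) → /s/ (fricative, 2) does not rise → illicit
[gji.bsa] — σ1 onset /gj/ (1→5 rises), coda /∅/ ok; σ2 onset /bs/ (1→2 rises), coda /∅/ ok → licit
[sjilp] — violates constraint (e): syllable 1 coda /lp/ has 2 consonants (> 1) → illicit
[mrej.jus] — violates constraint (c): adjacent identical consonants /jj/ → illicit
[zja.jsid] — violates constraint (b): syllable 2 onset /js/: /j/ (glide, 5) → /s/ (fricative, 2) does not rise → illicit

[gji.bsa]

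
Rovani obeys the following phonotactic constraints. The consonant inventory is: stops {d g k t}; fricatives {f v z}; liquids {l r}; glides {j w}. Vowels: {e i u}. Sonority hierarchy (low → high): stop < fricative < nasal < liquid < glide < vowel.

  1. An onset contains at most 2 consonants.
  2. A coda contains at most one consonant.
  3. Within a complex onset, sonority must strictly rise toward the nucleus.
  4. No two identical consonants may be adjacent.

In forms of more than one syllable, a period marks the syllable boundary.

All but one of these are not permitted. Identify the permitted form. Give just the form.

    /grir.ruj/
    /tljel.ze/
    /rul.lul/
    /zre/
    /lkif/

/grir.ruj/ — violates constraint 4: adjacent identical consonants /rr/ → not permitted
/tljel.ze/ — violates constraint 1: syllable 1 onset /tlj/ has 3 consonants (> 2) → not permitted
/rul.lul/ — violates constraint 4: adjacent identical consonants /ll/ → not permitted
/zre/ — σ1 onset /zr/ (2→4 rises), coda /∅/ ok → permitted
/lkif/ — violates constraint 3: syllable 1 onset /lk/: /l/ (liquid, 4) → /k/ (stop, 1) does not rise → not permitted

/zre/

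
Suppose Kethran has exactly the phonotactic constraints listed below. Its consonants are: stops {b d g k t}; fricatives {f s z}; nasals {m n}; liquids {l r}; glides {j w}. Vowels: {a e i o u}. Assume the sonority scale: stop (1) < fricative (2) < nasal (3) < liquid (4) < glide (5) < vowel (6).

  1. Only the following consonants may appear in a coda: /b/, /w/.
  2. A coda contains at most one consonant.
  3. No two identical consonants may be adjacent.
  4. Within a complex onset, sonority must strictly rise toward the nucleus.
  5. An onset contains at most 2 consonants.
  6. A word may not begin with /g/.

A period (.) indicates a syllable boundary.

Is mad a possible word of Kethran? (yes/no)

no

mad — violates constraint 1: syllable 1 coda contains /d/, which is not a licensed coda consonant → illicit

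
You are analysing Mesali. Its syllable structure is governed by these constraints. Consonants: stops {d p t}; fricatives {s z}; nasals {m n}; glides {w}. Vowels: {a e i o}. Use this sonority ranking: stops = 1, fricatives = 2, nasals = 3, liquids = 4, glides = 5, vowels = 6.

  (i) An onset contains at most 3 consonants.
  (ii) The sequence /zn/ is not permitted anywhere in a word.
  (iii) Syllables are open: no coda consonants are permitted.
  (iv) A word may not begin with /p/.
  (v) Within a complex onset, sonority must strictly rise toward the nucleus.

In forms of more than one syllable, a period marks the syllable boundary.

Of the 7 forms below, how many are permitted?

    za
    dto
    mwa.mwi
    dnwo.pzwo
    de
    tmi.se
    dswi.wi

za — σ1 onset /z/, coda /∅/ ok → permitted
dto — violates constraint (v): syllable 1 onset /dt/: /d/ (stop, 1) → /t/ (stop, 1) does not rise → not permitted
mwa.mwi — σ1 onset /mw/ (3→5 rises), coda /∅/ ok; σ2 onset /mw/ (3→5 rises), coda /∅/ ok → permitted
dnwo.pzwo — σ1 onset /dnw/ (1→3→5 rises), coda /∅/ ok; σ2 onset /pzw/ (1→2→5 rises), coda /∅/ ok → permitted
de — σ1 onset /d/, coda /∅/ ok → permitted
tmi.se — σ1 onset /tm/ (1→3 rises), coda /∅/ ok; σ2 onset /s/, coda /∅/ ok → permitted
dswi.wi — σ1 onset /dsw/ (1→2→5 rises), coda /∅/ ok; σ2 onset /w/, coda /∅/ ok → permitted
Permitted: za, mwa.mwi, dnwo.pzwo, de, tmi.se, dswi.wi → 6.

6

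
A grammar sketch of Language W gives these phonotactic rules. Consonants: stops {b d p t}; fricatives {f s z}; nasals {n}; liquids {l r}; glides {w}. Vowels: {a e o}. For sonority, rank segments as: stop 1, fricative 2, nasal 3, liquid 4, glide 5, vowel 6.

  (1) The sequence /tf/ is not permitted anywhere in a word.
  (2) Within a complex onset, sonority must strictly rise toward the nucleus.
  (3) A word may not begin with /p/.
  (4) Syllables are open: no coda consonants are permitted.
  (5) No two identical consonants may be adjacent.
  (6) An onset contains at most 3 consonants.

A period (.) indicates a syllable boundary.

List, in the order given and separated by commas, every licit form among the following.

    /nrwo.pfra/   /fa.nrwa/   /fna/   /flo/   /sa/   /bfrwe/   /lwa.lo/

/nrwo.pfra/, /fa.nrwa/, /fna/, /flo/, /sa/, /lwa.lo/

/nrwo.pfra/ — σ1 onset /nrw/ (3→4→5 rises), coda /∅/ ok; σ2 onset /pfr/ (1→2→4 rises), coda /∅/ ok → licit
/fa.nrwa/ — σ1 onset /f/, coda /∅/ ok; σ2 onset /nrw/ (3→4→5 rises), coda /∅/ ok → licit
/fna/ — σ1 onset /fn/ (2→3 rises), coda /∅/ ok → licit
/flo/ — σ1 onset /fl/ (2→4 rises), coda /∅/ ok → licit
/sa/ — σ1 onset /s/, coda /∅/ ok → licit
/bfrwe/ — violates constraint 6: syllable 1 onset /bfrw/ has 4 consonants (> 3) → illicit
/lwa.lo/ — σ1 onset /lw/ (4→5 rises), coda /∅/ ok; σ2 onset /l/, coda /∅/ ok → licit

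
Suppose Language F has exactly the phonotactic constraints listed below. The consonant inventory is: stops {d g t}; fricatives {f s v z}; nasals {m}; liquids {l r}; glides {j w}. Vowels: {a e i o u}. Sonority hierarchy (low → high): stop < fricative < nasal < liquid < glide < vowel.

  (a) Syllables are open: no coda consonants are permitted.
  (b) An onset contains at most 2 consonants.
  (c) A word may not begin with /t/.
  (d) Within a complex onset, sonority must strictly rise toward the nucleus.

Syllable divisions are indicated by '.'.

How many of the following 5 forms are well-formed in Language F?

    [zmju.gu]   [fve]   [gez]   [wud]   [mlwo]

[zmju.gu] — violates constraint (b): syllable 1 onset /zmj/ has 3 consonants (> 2) → ill-formed
[fve] — violates constraint (d): syllable 1 onset /fv/: /f/ (fricative, 2) → /v/ (fricative, 2) does not rise → ill-formed
[gez] — violates constraint (a): syllable 1 coda /z/ has 1 consonant (> 0) → ill-formed
[wud] — violates constraint (a): syllable 1 coda /d/ has 1 consonant (> 0) → ill-formed
[mlwo] — violates constraint (b): syllable 1 onset /mlw/ has 3 consonants (> 2) → ill-formed
No form is well-formed → 0.

0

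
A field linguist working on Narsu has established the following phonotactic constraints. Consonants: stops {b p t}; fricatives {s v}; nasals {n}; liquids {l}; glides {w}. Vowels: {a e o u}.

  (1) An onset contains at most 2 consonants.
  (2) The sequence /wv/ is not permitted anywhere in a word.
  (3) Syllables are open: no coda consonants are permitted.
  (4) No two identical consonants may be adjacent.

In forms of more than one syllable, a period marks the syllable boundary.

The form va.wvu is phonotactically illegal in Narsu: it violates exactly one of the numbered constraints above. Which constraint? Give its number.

2

va.wvu: contains banned sequence /wv/.
This is a violation of constraint 2: "The sequence /wv/ is not permitted anywhere in a word."
The remaining constraints (1, 3, 4) are satisfied.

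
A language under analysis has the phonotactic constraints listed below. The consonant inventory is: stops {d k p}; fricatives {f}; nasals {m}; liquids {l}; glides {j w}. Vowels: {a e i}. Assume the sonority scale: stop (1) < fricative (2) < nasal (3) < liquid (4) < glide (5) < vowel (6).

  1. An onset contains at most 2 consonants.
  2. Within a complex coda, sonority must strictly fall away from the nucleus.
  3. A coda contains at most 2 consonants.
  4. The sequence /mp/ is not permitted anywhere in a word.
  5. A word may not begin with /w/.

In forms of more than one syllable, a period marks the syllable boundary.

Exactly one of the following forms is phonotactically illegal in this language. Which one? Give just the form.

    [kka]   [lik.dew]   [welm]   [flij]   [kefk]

[kka] — σ1 onset /kk/ (2C), coda /∅/ ok → phonotactically legal
[lik.dew] — σ1 onset /l/, coda /k/ ok; σ2 onset /d/, coda /w/ ok → phonotactically legal
[welm] — violates constraint 5: word begins with /w/ → phonotactically illegal
[flij] — σ1 onset /fl/ (2C), coda /j/ ok → phonotactically legal
[kefk] — σ1 onset /k/, coda /fk/ (2→1 falls) ok → phonotactically legal

[welm]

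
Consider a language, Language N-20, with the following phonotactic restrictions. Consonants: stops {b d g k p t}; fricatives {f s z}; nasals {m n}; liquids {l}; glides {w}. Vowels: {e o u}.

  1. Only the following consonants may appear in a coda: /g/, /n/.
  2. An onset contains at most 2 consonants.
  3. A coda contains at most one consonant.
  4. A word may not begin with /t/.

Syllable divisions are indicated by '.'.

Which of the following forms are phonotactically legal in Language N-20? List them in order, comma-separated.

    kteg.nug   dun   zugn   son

kteg.nug, dun, son

kteg.nug — σ1 onset /kt/ (2C), coda /g/ ok; σ2 onset /n/, coda /g/ ok → phonotactically legal
dun — σ1 onset /d/, coda /n/ ok → phonotactically legal
zugn — violates constraint 3: syllable 1 coda /gn/ has 2 consonants (> 1) → phonotactically illegal
son — σ1 onset /s/, coda /n/ ok → phonotactically legal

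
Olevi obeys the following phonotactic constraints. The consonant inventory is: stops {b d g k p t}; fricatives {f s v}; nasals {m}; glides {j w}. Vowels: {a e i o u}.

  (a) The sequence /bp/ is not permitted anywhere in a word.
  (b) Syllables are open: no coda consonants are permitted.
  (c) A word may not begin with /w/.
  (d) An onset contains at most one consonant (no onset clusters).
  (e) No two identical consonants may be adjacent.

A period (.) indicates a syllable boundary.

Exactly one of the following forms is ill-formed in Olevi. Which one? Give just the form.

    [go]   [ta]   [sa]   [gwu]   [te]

[gwu]

[go] — σ1 onset /g/, coda /∅/ ok → well-formed
[ta] — σ1 onset /t/, coda /∅/ ok → well-formed
[sa] — σ1 onset /s/, coda /∅/ ok → well-formed
[gwu] — violates constraint (d): syllable 1 onset /gw/ has 2 consonants (> 1) → ill-formed
[te] — σ1 onset /t/, coda /∅/ ok → well-formed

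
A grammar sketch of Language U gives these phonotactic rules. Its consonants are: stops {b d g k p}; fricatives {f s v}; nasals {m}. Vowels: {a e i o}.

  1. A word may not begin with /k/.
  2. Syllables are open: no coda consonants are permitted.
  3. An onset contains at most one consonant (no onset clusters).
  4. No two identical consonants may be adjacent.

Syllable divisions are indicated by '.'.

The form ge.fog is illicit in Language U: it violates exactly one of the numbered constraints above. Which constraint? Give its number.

ge.fog: syllable 2 coda /g/ has 1 consonant (> 0).
This is a violation of constraint 2: "Syllables are open: no coda consonants are permitted."
The remaining constraints (1, 3, 4) are satisfied.

2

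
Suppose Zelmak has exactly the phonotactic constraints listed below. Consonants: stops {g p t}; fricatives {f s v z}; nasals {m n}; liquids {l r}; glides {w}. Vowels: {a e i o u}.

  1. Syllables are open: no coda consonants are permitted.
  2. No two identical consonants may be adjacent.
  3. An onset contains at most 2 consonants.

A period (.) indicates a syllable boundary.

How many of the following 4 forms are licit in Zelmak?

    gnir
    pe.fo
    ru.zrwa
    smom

1

gnir — violates constraint 1: syllable 1 coda /r/ has 1 consonant (> 0) → illicit
pe.fo — σ1 onset /p/, coda /∅/ ok; σ2 onset /f/, coda /∅/ ok → licit
ru.zrwa — violates constraint 3: syllable 2 onset /zrw/ has 3 consonants (> 2) → illicit
smom — violates constraint 1: syllable 1 coda /m/ has 1 consonant (> 0) → illicit
Licit: pe.fo → 1.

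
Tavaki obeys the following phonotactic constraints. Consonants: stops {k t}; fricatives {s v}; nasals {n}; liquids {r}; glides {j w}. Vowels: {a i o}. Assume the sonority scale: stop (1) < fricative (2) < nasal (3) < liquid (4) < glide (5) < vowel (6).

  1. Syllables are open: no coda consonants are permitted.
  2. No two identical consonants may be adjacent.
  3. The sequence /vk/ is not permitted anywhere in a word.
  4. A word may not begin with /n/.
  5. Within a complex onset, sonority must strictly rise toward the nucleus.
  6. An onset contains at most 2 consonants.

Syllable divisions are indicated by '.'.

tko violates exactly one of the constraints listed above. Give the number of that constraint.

5

tko: syllable 1 onset /tk/: /t/ (stop, 1) → /k/ (stop, 1) does not rise.
This is a violation of constraint 5: "Within a complex onset, sonority must strictly rise toward the nucleus."
The remaining constraints (1, 2, 3, 4, 6) are satisfied.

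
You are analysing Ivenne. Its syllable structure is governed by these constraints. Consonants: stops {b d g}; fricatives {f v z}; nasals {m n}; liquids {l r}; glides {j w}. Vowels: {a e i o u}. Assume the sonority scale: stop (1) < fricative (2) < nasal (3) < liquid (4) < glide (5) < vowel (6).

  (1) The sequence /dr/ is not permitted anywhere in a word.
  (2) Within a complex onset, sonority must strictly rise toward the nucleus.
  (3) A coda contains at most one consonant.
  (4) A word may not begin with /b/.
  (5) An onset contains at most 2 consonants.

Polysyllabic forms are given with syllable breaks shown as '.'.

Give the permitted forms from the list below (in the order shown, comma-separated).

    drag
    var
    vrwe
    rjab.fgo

var

drag — violates constraint 1: contains banned sequence /dr/ → not permitted
var — σ1 onset /v/, coda /r/ ok → permitted
vrwe — violates constraint 5: syllable 1 onset /vrw/ has 3 consonants (> 2) → not permitted
rjab.fgo — violates constraint 2: syllable 2 onset /fg/: /f/ (fricative, 2) → /g/ (stop, 1) does not rise → not permitted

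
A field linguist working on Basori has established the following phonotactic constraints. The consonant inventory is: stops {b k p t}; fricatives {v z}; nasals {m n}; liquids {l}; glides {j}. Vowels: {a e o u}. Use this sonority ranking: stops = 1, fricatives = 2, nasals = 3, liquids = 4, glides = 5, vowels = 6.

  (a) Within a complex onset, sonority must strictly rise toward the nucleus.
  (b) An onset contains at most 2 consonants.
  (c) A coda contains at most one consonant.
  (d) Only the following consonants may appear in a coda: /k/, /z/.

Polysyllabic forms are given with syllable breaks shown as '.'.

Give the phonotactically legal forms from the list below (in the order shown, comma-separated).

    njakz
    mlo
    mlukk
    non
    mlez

njakz — violates constraint (c): syllable 1 coda /kz/ has 2 consonants (> 1) → phonotactically illegal
mlo — σ1 onset /ml/ (3→4 rises), coda /∅/ ok → phonotactically legal
mlukk — violates constraint (c): syllable 1 coda /kk/ has 2 consonants (> 1) → phonotactically illegal
non — violates constraint (d): syllable 1 coda contains /n/, which is not a licensed coda consonant → phonotactically illegal
mlez — σ1 onset /ml/ (3→4 rises), coda /z/ ok → phonotactically legal

mlo, mlez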